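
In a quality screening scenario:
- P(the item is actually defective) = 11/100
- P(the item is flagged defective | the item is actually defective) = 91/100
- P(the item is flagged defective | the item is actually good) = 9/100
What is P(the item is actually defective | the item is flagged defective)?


Using Bayes' theorem:
P(A|B) = P(B|A)·P(A) / P(B)

P(the item is flagged defective) = 91/100 × 11/100 + 9/100 × 89/100
= 1001/10000 + 801/10000 = 901/5000

P(the item is actually defective|the item is flagged defective) = (1001/10000) / (901/5000) = 1001/1802

P(the item is actually defective|the item is flagged defective) = 1001/1802 ≈ 55.55%


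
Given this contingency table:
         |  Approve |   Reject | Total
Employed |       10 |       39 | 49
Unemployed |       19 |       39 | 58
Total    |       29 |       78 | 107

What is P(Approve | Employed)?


P(Approve | Employed) = 10/(10+39) = 10/49

P(Approve|Employed) = 10/49 ≈ 20.41%


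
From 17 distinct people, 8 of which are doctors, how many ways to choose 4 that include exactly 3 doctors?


Choose 3 of the 8 doctors and 1 of the other 9 people:
C(8,3)×C(9,1) = 56×9 = 504

504


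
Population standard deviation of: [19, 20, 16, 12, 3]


Mean = 70/5 = 14
  (19-14)²=25
  (20-14)²=36
  (16-14)²=4
  (12-14)²=4
  (3-14)²=121
Σ(x-μ)² = 190
σ² = 190/5 = 38

σ = √(38) ≈ 6.1644


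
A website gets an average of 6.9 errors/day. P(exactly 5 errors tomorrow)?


Poisson(λ=6.9): P(X=5) = e^(-λ)×λ^k/k!
= e^(-6.9) × 6.9^5 / 5!
≈ 0.001007785429 × 15640.31349 / 120 ≈ 0.131351

P(X=5) ≈ 0.131351 ≈ 13.14%


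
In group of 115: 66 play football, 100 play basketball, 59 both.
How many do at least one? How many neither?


|A∪B| = 66+100-59 = 107
Neither = 115-107 = 8

At least one: 107; Neither: 8


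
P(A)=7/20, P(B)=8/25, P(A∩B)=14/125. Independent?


P(A)×P(B) = 14/125
P(A∩B) = 14/125
Equal ✓ → Independent

Yes, independent


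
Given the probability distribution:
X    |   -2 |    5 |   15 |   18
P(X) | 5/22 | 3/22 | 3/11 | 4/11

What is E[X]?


E[X] = Σ x·P(X=x)
= (-2)×(5/22) + (5)×(3/22) + (15)×(3/11) + (18)×(4/11)
= 239/22

E[X] = 239/22


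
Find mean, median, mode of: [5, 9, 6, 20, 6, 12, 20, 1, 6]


Sorted: [1, 5, 6, 6, 6, 9, 12, 20, 20]
Mean = 85/9
Median = 6
Freq: {5: 1, 9: 1, 6: 3, 20: 2, 12: 1, 1: 1}
Mode: [6]

Mean=85/9, Median=6, Mode=6


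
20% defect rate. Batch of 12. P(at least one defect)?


P(all good) = (4/5)^12 = 16777216/244140625
P(≥1 defect) = 227363409/244140625

P = 227363409/244140625 ≈ 93.13%


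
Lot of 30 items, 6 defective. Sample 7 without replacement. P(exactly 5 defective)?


Hypergeometric: C(6,5)×C(24,2)/C(30,7)
= 6×276/2035800 = 23/28275

P(X=5) = 23/28275 ≈ 0.08%


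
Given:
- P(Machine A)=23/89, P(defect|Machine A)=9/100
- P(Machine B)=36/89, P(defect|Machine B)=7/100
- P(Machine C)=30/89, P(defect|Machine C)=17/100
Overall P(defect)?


P(B) = Σ P(B|Aᵢ)×P(Aᵢ)
  9/100×23/89 = 207/8900
  7/100×36/89 = 63/2225
  17/100×30/89 = 51/890
Sum = 969/8900

P(defect) = 969/8900 ≈ 10.89%


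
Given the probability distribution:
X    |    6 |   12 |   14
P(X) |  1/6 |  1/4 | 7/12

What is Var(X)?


E[X] = 73/6
E[X²] = 469/3
Var(X) = E[X²] - (E[X])² = 469/3 - 5329/36 = 299/36

Var(X) = 299/36 ≈ 8.3056


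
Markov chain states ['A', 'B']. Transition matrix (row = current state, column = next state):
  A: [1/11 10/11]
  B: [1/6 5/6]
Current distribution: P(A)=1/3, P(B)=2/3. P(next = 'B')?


P(next=B) = Σᵢ P(now=i)×P(i→B)
= 1/3×10/11 + 2/3×5/6
= 10/33 + 5/9 = 85/99

P = 85/99 ≈ 0.8586


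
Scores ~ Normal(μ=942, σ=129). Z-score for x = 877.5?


z = (x - μ)/σ = (877.5 - 942)/129 = -0.5

z = -0.5


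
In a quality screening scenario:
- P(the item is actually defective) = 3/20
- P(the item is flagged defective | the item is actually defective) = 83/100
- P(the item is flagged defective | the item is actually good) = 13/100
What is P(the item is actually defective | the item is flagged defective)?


Using Bayes' theorem:
P(A|B) = P(B|A)·P(A) / P(B)

P(the item is flagged defective) = 83/100 × 3/20 + 13/100 × 17/20
= 249/2000 + 221/2000 = 47/200

P(the item is actually defective|the item is flagged defective) = (249/2000) / (47/200) = 249/470

P(the item is actually defective|the item is flagged defective) = 249/470 ≈ 52.98%


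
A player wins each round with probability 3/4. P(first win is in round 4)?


Geometric: P(X=4) = (1-p)^(k-1)×p = (1/4)^3×3/4 = 3/256

P(X=4) = 3/256 ≈ 1.17%


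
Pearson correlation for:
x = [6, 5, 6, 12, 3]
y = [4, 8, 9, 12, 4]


n=5, Σx=32, Σy=37, Σxy=274, Σx²=250, Σy²=321
r = (5×274 - 32×37)/√((5×250 - 32²)(5×321 - 37²))
= 186/√(226×236) = 186/√53336 ≈ 186/230.9459 ≈ 0.8054

r ≈ 0.8054


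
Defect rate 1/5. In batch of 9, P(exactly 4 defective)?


Binomial: P(X=4) = C(9,4)×p^4×(1-p)^5
= 126 × 1/625 × 1024/3125 = 129024/1953125

P(X=4) = 129024/1953125 ≈ 6.61%


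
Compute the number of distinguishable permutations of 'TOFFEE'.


Letters: 6, freq: {'T': 1, 'O': 1, 'F': 2, 'E': 2}
6!/(1!×1!×2!×2!) = 720/4 = 180

180


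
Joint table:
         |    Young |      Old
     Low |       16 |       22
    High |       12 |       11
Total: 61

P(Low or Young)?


P(Low∨Young) = P(Low) + P(Young) - P(Low∧Young)
= (38 + 28 - 16)/61 = 50/61

P = 50/61 ≈ 81.97%


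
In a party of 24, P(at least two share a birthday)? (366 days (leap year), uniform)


P(all different) = Π(366-i)/366 for i=0..23
= 0.462654
P(match) = 1 - 0.462654 = 0.537346

P ≈ 0.5373 ≈ 53.73%


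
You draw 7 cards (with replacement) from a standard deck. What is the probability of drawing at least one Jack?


P(not a Jack) = 48/52 = 12/13
P(none in 7 draws) = (12/13)^7 = 35831808/62748517
P(≥1 Jack) = 1 - 35831808/62748517 = 26916709/62748517

P = 26916709/62748517 ≈ 42.90%


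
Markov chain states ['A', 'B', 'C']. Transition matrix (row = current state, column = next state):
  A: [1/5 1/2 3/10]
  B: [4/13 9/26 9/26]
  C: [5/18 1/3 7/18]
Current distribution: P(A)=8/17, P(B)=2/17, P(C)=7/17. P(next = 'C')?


P(next=C) = Σᵢ P(now=i)×P(i→C)
= 8/17×3/10 + 2/17×9/26 + 7/17×7/18
= 12/85 + 9/221 + 49/306 = 6803/19890

P = 6803/19890 ≈ 0.3420


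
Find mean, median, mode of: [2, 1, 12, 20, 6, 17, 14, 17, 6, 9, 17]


Sorted: [1, 2, 6, 6, 9, 12, 14, 17, 17, 17, 20]
Mean = 121/11 = 11
Median = 12
Freq: {2: 1, 1: 1, 12: 1, 20: 1, 6: 2, 17: 3, 14: 1, 9: 1}
Mode: [17]

Mean=11, Median=12, Mode=17


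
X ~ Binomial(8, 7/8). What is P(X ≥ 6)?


P(X ≥ 6) = Σ P(X=i) for i=6..8
P(X=6) = 823543/4194304
P(X=7) = 823543/2097152
P(X=8) = 5764801/16777216
Sum = 15647317/16777216

P(X ≥ 6) = 15647317/16777216 ≈ 93.27%


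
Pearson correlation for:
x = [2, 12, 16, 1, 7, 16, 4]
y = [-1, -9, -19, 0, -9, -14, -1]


n=7, Σx=58, Σy=-53, Σxy=-705, Σx²=726, Σy²=721
r = (7×(-705) - 58×(-53))/√((7×726 - 58²)(7×721 - (-53)²))
= -1861/√(1718×2238) = -1861/√3844884 ≈ -1861/1960.8376 ≈ -0.9491

r ≈ -0.9491


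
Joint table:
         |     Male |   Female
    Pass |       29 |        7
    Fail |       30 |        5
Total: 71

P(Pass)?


P(Pass) = (29+7)/71 = 36/71

P(Pass) = 36/71 ≈ 50.70%


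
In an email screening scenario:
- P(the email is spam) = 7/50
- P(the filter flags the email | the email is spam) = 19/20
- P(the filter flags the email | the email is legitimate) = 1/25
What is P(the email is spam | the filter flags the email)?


Using Bayes' theorem:
P(A|B) = P(B|A)·P(A) / P(B)

P(the filter flags the email) = 19/20 × 7/50 + 1/25 × 43/50
= 133/1000 + 43/1250 = 837/5000

P(the email is spam|the filter flags the email) = (133/1000) / (837/5000) = 665/837

P(the email is spam|the filter flags the email) = 665/837 ≈ 79.45%


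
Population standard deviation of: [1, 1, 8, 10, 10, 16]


Mean = 46/6 = 23/3
  (1-23/3)²=400/9
  (1-23/3)²=400/9
  (8-23/3)²=1/9
  (10-23/3)²=49/9
  (10-23/3)²=49/9
  (16-23/3)²=625/9
Σ(x-μ)² = 508/3
σ² = (508/3)/6 = 254/9

σ = √(254/9) ≈ 5.3125


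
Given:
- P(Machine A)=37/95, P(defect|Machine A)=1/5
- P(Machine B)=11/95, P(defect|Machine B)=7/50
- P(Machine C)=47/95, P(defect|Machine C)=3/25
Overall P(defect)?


P(B) = Σ P(B|Aᵢ)×P(Aᵢ)
  1/5×37/95 = 37/475
  7/50×11/95 = 77/4750
  3/25×47/95 = 141/2375
Sum = 729/4750

P(defect) = 729/4750 ≈ 15.35%


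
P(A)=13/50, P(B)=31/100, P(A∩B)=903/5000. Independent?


P(A)×P(B) = 403/5000
P(A∩B) = 903/5000
Not equal → NOT independent

No, not independent


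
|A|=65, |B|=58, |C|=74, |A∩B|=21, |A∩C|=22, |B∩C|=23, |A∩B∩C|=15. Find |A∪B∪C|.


|A∪B∪C| = 65+58+74-21-22-23+15 = 146

|A∪B∪C| = 146


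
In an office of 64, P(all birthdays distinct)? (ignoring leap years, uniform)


P(all different) = Π(365-i)/365 for i=0..63
= (365/365)×(364/365)×...×(302/365)
= 0.002810

P ≈ 0.0028 ≈ 0.28%


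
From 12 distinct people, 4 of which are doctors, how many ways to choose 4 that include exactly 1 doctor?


Choose 1 of the 4 doctors and 3 of the other 8 people:
C(4,1)×C(8,3) = 4×56 = 224

224


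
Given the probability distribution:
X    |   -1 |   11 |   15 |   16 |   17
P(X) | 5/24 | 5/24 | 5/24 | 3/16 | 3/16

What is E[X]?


E[X] = Σ x·P(X=x)
= (-1)×(5/24) + (11)×(5/24) + (15)×(5/24) + (16)×(3/16) + (17)×(3/16)
= 547/48

E[X] = 547/48


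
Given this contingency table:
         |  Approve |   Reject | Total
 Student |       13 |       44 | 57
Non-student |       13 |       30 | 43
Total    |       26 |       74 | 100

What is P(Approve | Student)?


P(Approve | Student) = 13/(13+44) = 13/57

P(Approve|Student) = 13/57 ≈ 22.81%


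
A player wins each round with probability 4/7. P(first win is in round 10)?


Geometric: P(X=10) = (1-p)^(k-1)×p = (3/7)^9×4/7 = 78732/282475249

P(X=10) = 78732/282475249 ≈ 0.03%


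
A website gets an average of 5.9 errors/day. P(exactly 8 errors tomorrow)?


Poisson(λ=5.9): P(X=8) = e^(-λ)×λ^k/k!
= e^(-5.9) × 5.9^8 / 8!
≈ 0.002739444819 × 1468304.37604 / 40320 ≈ 0.099760

P(X=8) ≈ 0.099760 ≈ 9.98%


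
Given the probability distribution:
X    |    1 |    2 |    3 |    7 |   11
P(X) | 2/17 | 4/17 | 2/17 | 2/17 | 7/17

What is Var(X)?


E[X] = 107/17
E[X²] = 981/17
Var(X) = E[X²] - (E[X])² = 981/17 - 11449/289 = 5228/289

Var(X) = 5228/289 ≈ 18.0900


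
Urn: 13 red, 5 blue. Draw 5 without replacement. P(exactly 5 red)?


Hypergeometric: C(13,5)×C(5,0)/C(18,5)
= 1287×1/8568 = 143/952

P(X=5) = 143/952 ≈ 15.02%


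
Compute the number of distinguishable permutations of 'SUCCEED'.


Letters: 7, freq: {'S': 1, 'U': 1, 'C': 2, 'E': 2, 'D': 1}
7!/(1!×1!×2!×2!×1!) = 5040/4 = 1260

1260


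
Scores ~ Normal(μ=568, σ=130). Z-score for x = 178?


z = (x - μ)/σ = (178 - 568)/130 = -3.0

z = -3.0


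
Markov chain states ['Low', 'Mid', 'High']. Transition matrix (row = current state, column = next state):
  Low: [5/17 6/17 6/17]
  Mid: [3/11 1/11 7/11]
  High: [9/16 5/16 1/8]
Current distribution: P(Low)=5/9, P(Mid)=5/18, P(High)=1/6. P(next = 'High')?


P(next=High) = Σᵢ P(now=i)×P(i→High)
= 5/9×6/17 + 5/18×7/11 + 1/6×1/8
= 10/51 + 35/198 + 1/48 = 10601/26928

P = 10601/26928 ≈ 0.3937


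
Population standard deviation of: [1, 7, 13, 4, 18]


Mean = 43/5
  (1-43/5)²=1444/25
  (7-43/5)²=64/25
  (13-43/5)²=484/25
  (4-43/5)²=529/25
  (18-43/5)²=2209/25
Σ(x-μ)² = 946/5
σ² = (946/5)/5 = 946/25

σ = √(946/25) ≈ 6.1514


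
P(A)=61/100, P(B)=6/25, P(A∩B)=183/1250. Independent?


P(A)×P(B) = 183/1250
P(A∩B) = 183/1250
Equal ✓ → Independent

Yes, independent


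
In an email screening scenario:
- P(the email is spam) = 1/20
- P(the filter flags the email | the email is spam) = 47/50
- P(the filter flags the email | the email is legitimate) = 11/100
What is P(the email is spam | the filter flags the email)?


Using Bayes' theorem:
P(A|B) = P(B|A)·P(A) / P(B)

P(the filter flags the email) = 47/50 × 1/20 + 11/100 × 19/20
= 47/1000 + 209/2000 = 303/2000

P(the email is spam|the filter flags the email) = (47/1000) / (303/2000) = 94/303

P(the email is spam|the filter flags the email) = 94/303 ≈ 31.02%


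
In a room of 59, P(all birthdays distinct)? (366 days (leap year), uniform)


P(all different) = Π(366-i)/366 for i=0..58
= (366/366)×(365/366)×...×(308/366)
= 0.007112

P ≈ 0.0071 ≈ 0.71%


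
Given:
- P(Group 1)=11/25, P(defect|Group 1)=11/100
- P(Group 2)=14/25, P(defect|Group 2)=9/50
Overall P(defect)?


P(B) = Σ P(B|Aᵢ)×P(Aᵢ)
  11/100×11/25 = 121/2500
  9/50×14/25 = 63/625
Sum = 373/2500

P(defect) = 373/2500 ≈ 14.92%


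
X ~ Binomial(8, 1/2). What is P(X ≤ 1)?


P(X ≤ 1) = Σ P(X=i) for i=0..1
P(X=0) = 1/256
P(X=1) = 1/32
Sum = 9/256

P(X ≤ 1) = 9/256 ≈ 3.52%


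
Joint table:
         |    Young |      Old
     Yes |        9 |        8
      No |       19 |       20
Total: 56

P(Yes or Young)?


P(Yes∨Young) = P(Yes) + P(Young) - P(Yes∧Young)
= (17 + 28 - 9)/56 = 36/56 = 9/14

P = 9/14 ≈ 64.29%


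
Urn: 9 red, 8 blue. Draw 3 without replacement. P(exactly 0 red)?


Hypergeometric: C(9,0)×C(8,3)/C(17,3)
= 1×56/680 = 7/85

P(X=0) = 7/85 ≈ 8.24%


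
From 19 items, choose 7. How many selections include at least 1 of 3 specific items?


Complement: C(19,7) - C(16,7) = 50388 - 11440 = 38948

38948


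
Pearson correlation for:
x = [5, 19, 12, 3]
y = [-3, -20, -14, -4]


n=4, Σx=39, Σy=-41, Σxy=-575, Σx²=539, Σy²=621
r = (4×(-575) - 39×(-41))/√((4×539 - 39²)(4×621 - (-41)²))
= -701/√(635×803) = -701/√509905 ≈ -701/714.0763 ≈ -0.9817

r ≈ -0.9817


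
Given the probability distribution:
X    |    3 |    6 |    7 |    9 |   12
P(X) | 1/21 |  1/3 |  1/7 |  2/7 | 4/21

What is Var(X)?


E[X] = 8
E[X²] = 70
Var(X) = E[X²] - (E[X])² = 70 - 64 = 6

Var(X) = 6 ≈ 6.0000


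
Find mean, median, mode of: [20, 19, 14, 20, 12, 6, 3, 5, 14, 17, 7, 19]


Sorted: [3, 5, 6, 7, 12, 14, 14, 17, 19, 19, 20, 20]
Mean = 156/12 = 13
Median = 14
Freq: {20: 2, 19: 2, 14: 2, 12: 1, 6: 1, 3: 1, 5: 1, 17: 1, 7: 1}
Mode: [14, 19, 20]

Mean=13, Median=14, Mode=[14, 19, 20]


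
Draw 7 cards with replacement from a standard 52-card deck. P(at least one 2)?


P(not a 2) = 48/52 = 12/13
P(none in 7 draws) = (12/13)^7 = 35831808/62748517
P(≥1 2) = 1 - 35831808/62748517 = 26916709/62748517

P = 26916709/62748517 ≈ 42.90%


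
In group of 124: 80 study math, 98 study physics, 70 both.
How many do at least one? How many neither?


|A∪B| = 80+98-70 = 108
Neither = 124-108 = 16

At least one: 108; Neither: 16


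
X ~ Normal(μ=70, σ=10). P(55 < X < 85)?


z₁=(55-70)/10=-1.5, z₂=(85-70)/10=1.5
P = Φ(1.5) - Φ(-1.5) = 0.933193 - 0.066807 = 0.866386 ≈ 0.8664

P(55 < X < 85) ≈ 0.8664


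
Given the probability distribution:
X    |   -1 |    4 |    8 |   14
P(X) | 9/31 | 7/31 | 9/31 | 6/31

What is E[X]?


E[X] = Σ x·P(X=x)
= (-1)×(9/31) + (4)×(7/31) + (8)×(9/31) + (14)×(6/31)
= 175/31

E[X] = 175/31


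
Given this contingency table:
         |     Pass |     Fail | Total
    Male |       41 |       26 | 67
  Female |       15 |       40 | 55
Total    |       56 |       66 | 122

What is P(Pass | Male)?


P(Pass | Male) = 41/(41+26) = 41/67

P(Pass|Male) = 41/67 ≈ 61.19%


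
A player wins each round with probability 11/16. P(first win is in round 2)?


Geometric: P(X=2) = (1-p)^(k-1)×p = (5/16)^1×11/16 = 55/256

P(X=2) = 55/256 ≈ 21.48%


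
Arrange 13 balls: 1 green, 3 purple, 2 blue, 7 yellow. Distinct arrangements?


13!/(1!×3!×2!×7!) = 102960

102960


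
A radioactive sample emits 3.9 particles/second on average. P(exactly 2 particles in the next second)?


Poisson(λ=3.9): P(X=2) = e^(-λ)×λ^k/k!
= e^(-3.9) × 3.9^2 / 2!
≈ 0.02024191145 × 15.21 / 2 ≈ 0.153940

P(X=2) ≈ 0.153940 ≈ 15.39%


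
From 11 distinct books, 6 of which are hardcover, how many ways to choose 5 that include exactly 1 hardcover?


Choose 1 of the 6 hardcovers and 4 of the other 5 books:
C(6,1)×C(5,4) = 6×5 = 30

30


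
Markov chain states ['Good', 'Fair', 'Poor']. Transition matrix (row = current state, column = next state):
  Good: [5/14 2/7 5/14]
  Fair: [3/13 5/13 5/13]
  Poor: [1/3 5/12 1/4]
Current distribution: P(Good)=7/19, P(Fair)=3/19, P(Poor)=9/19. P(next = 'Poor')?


P(next=Poor) = Σᵢ P(now=i)×P(i→Poor)
= 7/19×5/14 + 3/19×5/13 + 9/19×1/4
= 5/38 + 15/247 + 9/76 = 307/988

P = 307/988 ≈ 0.3107


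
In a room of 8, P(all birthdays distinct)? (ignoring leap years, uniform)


P(all different) = Π(365-i)/365 for i=0..7
= (365/365)×(364/365)×...×(358/365)
= 0.925665

P ≈ 0.9257 ≈ 92.57%


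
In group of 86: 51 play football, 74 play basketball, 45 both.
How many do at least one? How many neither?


|A∪B| = 51+74-45 = 80
Neither = 86-80 = 6

At least one: 80; Neither: 6


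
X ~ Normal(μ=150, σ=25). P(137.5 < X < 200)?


z₁=(137.5-150)/25=-0.5, z₂=(200-150)/25=2.0
P = Φ(2.0) - Φ(-0.5) = 0.977250 - 0.308538 = 0.668712 ≈ 0.6687

P(137.5 < X < 200) ≈ 0.6687


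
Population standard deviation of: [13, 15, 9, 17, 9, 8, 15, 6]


Mean = 92/8 = 23/2
  (13-23/2)²=9/4
  (15-23/2)²=49/4
  (9-23/2)²=25/4
  (17-23/2)²=121/4
  (9-23/2)²=25/4
  (8-23/2)²=49/4
  (15-23/2)²=49/4
  (6-23/2)²=121/4
Σ(x-μ)² = 112
σ² = 112/8 = 14

σ = √(14) ≈ 3.7417


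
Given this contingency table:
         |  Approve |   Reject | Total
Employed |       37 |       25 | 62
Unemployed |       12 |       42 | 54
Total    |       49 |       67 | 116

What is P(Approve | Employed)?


P(Approve | Employed) = 37/(37+25) = 37/62

P(Approve|Employed) = 37/62 ≈ 59.68%


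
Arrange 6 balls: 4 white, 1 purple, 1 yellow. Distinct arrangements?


6!/(4!×1!×1!) = 30

30


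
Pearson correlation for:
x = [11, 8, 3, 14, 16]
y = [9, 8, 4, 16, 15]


n=5, Σx=52, Σy=52, Σxy=639, Σx²=646, Σy²=642
r = (5×639 - 52×52)/√((5×646 - 52²)(5×642 - 52²))
= 491/√(526×506) = 491/√266156 ≈ 491/515.9031 ≈ 0.9517

r ≈ 0.9517


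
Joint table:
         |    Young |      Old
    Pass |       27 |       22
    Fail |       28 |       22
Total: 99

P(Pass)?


P(Pass) = (27+22)/99 = 49/99

P(Pass) = 49/99 ≈ 49.49%


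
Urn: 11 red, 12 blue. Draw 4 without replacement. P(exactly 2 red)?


Hypergeometric: C(11,2)×C(12,2)/C(23,4)
= 55×66/8855 = 66/161

P(X=2) = 66/161 ≈ 40.99%


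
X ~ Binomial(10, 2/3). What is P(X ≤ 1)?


P(X ≤ 1) = Σ P(X=i) for i=0..1
P(X=0) = 1/59049
P(X=1) = 20/59049
Sum = 7/19683

P(X ≤ 1) = 7/19683 ≈ 0.04%


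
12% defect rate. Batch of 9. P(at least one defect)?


P(all good) = (22/25)^9 = 1207269217792/3814697265625
P(≥1 defect) = 2607428047833/3814697265625

P = 2607428047833/3814697265625 ≈ 68.35%


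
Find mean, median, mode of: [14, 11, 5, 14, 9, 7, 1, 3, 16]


Sorted: [1, 3, 5, 7, 9, 11, 14, 14, 16]
Mean = 80/9
Median = 9
Freq: {14: 2, 11: 1, 5: 1, 9: 1, 7: 1, 1: 1, 3: 1, 16: 1}
Mode: [14]

Mean=80/9, Median=9, Mode=14


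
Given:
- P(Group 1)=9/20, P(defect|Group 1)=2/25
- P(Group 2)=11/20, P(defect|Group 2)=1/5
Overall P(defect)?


P(B) = Σ P(B|Aᵢ)×P(Aᵢ)
  2/25×9/20 = 9/250
  1/5×11/20 = 11/100
Sum = 73/500

P(defect) = 73/500 ≈ 14.60%


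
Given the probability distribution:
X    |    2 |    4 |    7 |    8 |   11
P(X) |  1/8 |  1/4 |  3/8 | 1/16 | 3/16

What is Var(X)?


E[X] = 103/16
E[X²] = 793/16
Var(X) = E[X²] - (E[X])² = 793/16 - 10609/256 = 2079/256

Var(X) = 2079/256 ≈ 8.1211


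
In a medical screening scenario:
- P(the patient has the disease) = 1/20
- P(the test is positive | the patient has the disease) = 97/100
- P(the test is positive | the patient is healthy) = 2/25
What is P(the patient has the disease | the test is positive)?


Using Bayes' theorem:
P(A|B) = P(B|A)·P(A) / P(B)

P(the test is positive) = 97/100 × 1/20 + 2/25 × 19/20
= 97/2000 + 19/250 = 249/2000

P(the patient has the disease|the test is positive) = (97/2000) / (249/2000) = 97/249

P(the patient has the disease|the test is positive) = 97/249 ≈ 38.96%


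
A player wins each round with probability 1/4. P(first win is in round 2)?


Geometric: P(X=2) = (1-p)^(k-1)×p = (3/4)^1×1/4 = 3/16

P(X=2) = 3/16 ≈ 18.75%


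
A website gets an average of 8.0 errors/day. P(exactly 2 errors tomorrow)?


Poisson(λ=8.0): P(X=2) = e^(-λ)×λ^k/k!
= e^(-8.0) × 8.0^2 / 2!
≈ 0.0003354626279 × 64 / 2 ≈ 0.010735

P(X=2) ≈ 0.010735 ≈ 1.07%


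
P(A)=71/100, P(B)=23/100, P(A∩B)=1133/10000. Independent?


P(A)×P(B) = 1633/10000
P(A∩B) = 1133/10000
Not equal → NOT independent

No, not independent


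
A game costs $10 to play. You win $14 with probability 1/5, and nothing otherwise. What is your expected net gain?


E[gain] = (14-10)×1/5 + (-10)×4/5
= 4/5 - 8 = -36/5

Expected net gain = $-36/5 ≈ $-7.20


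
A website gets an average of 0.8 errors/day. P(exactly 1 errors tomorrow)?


Poisson(λ=0.8): P(X=1) = e^(-λ)×λ^k/k!
= e^(-0.8) × 0.8^1 / 1!
≈ 0.4493289641 × 0.8 / 1 ≈ 0.359463

P(X=1) ≈ 0.359463 ≈ 35.95%


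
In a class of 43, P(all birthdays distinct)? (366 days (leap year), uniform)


P(all different) = Π(366-i)/366 for i=0..42
= (366/366)×(365/366)×...×(324/366)
= 0.076637

P ≈ 0.0766 ≈ 7.66%


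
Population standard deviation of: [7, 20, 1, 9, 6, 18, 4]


Mean = 65/7
  (7-65/7)²=256/49
  (20-65/7)²=5625/49
  (1-65/7)²=3364/49
  (9-65/7)²=4/49
  (6-65/7)²=529/49
  (18-65/7)²=3721/49
  (4-65/7)²=1369/49
Σ(x-μ)² = 2124/7
σ² = (2124/7)/7 = 2124/49

σ = √(2124/49) ≈ 6.5838


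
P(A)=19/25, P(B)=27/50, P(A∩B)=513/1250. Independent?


P(A)×P(B) = 513/1250
P(A∩B) = 513/1250
Equal ✓ → Independent

Yes, independent


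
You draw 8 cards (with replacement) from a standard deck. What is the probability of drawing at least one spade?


P(not a spade) = 39/52 = 3/4
P(none in 8 draws) = (3/4)^8 = 6561/65536
P(≥1 spade) = 1 - 6561/65536 = 58975/65536

P = 58975/65536 ≈ 89.99%


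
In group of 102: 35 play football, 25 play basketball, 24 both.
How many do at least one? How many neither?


|A∪B| = 35+25-24 = 36
Neither = 102-36 = 66

At least one: 36; Neither: 66


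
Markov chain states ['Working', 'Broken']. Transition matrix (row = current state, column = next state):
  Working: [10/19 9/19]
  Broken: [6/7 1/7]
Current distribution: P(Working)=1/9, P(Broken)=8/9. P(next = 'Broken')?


P(next=Broken) = Σᵢ P(now=i)×P(i→Broken)
= 1/9×9/19 + 8/9×1/7
= 1/19 + 8/63 = 215/1197

P = 215/1197 ≈ 0.1796


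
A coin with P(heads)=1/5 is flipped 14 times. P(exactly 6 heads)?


Binomial: P(X=6) = C(14,6)×p^6×(1-p)^8
= 3003 × 1/15625 × 65536/390625 = 196804608/6103515625

P(X=6) = 196804608/6103515625 ≈ 3.22%


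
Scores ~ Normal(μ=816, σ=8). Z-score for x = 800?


z = (x - μ)/σ = (800 - 816)/8 = -2.0

z = -2.0


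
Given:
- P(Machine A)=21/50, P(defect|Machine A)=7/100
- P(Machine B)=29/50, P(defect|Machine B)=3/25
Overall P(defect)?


P(B) = Σ P(B|Aᵢ)×P(Aᵢ)
  7/100×21/50 = 147/5000
  3/25×29/50 = 87/1250
Sum = 99/1000

P(defect) = 99/1000 ≈ 9.90%


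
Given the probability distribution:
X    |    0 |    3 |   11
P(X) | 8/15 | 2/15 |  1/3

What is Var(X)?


E[X] = 61/15
E[X²] = 623/15
Var(X) = E[X²] - (E[X])² = 623/15 - 3721/225 = 5624/225

Var(X) = 5624/225 ≈ 24.9956


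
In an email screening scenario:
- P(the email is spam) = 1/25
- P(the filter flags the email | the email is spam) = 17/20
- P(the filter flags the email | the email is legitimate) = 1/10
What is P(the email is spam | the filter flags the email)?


Using Bayes' theorem:
P(A|B) = P(B|A)·P(A) / P(B)

P(the filter flags the email) = 17/20 × 1/25 + 1/10 × 24/25
= 17/500 + 12/125 = 13/100

P(the email is spam|the filter flags the email) = (17/500) / (13/100) = 17/65

P(the email is spam|the filter flags the email) = 17/65 ≈ 26.15%


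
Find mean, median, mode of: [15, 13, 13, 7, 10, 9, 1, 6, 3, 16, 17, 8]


Sorted: [1, 3, 6, 7, 8, 9, 10, 13, 13, 15, 16, 17]
Mean = 118/12 = 59/6
Median = 19/2
Freq: {15: 1, 13: 2, 7: 1, 10: 1, 9: 1, 1: 1, 6: 1, 3: 1, 16: 1, 17: 1, 8: 1}
Mode: [13]

Mean=59/6, Median=19/2, Mode=13


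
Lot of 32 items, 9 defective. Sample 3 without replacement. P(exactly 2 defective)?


Hypergeometric: C(9,2)×C(23,1)/C(32,3)
= 36×23/4960 = 207/1240

P(X=2) = 207/1240 ≈ 16.69%


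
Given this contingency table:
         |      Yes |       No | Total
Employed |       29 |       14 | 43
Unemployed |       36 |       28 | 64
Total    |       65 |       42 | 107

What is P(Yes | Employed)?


P(Yes | Employed) = 29/(29+14) = 29/43

P(Yes|Employed) = 29/43 ≈ 67.44%


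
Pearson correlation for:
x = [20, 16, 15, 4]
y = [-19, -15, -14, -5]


n=4, Σx=55, Σy=-53, Σxy=-850, Σx²=897, Σy²=807
r = (4×(-850) - 55×(-53))/√((4×897 - 55²)(4×807 - (-53)²))
= -485/√(563×419) = -485/√235897 ≈ -485/485.6923 ≈ -0.9986

r ≈ -0.9986


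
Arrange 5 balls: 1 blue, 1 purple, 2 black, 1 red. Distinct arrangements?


5!/(1!×1!×2!×1!) = 60

60


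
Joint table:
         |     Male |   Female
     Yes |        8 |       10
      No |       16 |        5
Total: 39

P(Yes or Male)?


P(Yes∨Male) = P(Yes) + P(Male) - P(Yes∧Male)
= (18 + 24 - 8)/39 = 34/39

P = 34/39 ≈ 87.18%


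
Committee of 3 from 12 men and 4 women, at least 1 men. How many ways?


Count by #men:
  1M,2W: C(12,1)×C(4,2)=72
  2M,1W: C(12,2)×C(4,1)=264
  3M,0W: C(12,3)×C(4,0)=220
Total = 556

556


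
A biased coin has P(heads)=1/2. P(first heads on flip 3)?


Geometric: P(X=3) = (1-p)^(k-1)×p = (1/2)^2×1/2 = 1/8

P(X=3) = 1/8 ≈ 12.50%


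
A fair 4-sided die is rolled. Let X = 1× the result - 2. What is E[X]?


E[die] = (1+4)/2 = 5/2
E[X] = 1×5/2 - 2 = 1/2

E[X] = 1/2


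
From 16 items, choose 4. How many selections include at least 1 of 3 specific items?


Complement: C(16,4) - C(13,4) = 1820 - 715 = 1105

1105


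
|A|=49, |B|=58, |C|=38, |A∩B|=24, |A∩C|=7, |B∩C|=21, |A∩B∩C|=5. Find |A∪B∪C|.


|A∪B∪C| = 49+58+38-24-7-21+5 = 98

|A∪B∪C| = 98


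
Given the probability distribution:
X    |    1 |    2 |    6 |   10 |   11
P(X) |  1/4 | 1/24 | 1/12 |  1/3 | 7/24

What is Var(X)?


E[X] = 59/8
E[X²] = 1729/24
Var(X) = E[X²] - (E[X])² = 1729/24 - 3481/64 = 3389/192

Var(X) = 3389/192 ≈ 17.6510


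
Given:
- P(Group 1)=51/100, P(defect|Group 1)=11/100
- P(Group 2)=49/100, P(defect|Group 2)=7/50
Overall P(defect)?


P(B) = Σ P(B|Aᵢ)×P(Aᵢ)
  11/100×51/100 = 561/10000
  7/50×49/100 = 343/5000
Sum = 1247/10000

P(defect) = 1247/10000 ≈ 12.47%


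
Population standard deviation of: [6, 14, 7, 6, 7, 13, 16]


Mean = 69/7
  (6-69/7)²=729/49
  (14-69/7)²=841/49
  (7-69/7)²=400/49
  (6-69/7)²=729/49
  (7-69/7)²=400/49
  (13-69/7)²=484/49
  (16-69/7)²=1849/49
Σ(x-μ)² = 776/7
σ² = (776/7)/7 = 776/49

σ = √(776/49) ≈ 3.9795


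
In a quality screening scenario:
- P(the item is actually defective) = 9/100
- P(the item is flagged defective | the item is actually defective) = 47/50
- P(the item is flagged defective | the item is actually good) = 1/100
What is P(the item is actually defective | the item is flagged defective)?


Using Bayes' theorem:
P(A|B) = P(B|A)·P(A) / P(B)

P(the item is flagged defective) = 47/50 × 9/100 + 1/100 × 91/100
= 423/5000 + 91/10000 = 937/10000

P(the item is actually defective|the item is flagged defective) = (423/5000) / (937/10000) = 846/937

P(the item is actually defective|the item is flagged defective) = 846/937 ≈ 90.29%


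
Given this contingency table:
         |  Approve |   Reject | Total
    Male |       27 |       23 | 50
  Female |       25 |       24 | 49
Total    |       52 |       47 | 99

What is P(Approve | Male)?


P(Approve | Male) = 27/(27+23) = 27/50

P(Approve|Male) = 27/50 ≈ 54.00%


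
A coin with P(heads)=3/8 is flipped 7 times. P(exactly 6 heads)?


Binomial: P(X=6) = C(7,6)×p^6×(1-p)^1
= 7 × 729/262144 × 5/8 = 25515/2097152

P(X=6) = 25515/2097152 ≈ 1.22%


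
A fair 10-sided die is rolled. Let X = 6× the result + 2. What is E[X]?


E[die] = (1+10)/2 = 11/2
E[X] = 6×11/2 + 2 = 35

E[X] = 35


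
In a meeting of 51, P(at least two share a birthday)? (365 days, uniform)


P(all different) = Π(365-i)/365 for i=0..50
= 0.025568
P(match) = 1 - 0.025568 = 0.974432

P ≈ 0.9744 ≈ 97.44%


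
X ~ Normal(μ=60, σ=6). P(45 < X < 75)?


z₁=(45-60)/6=-2.5, z₂=(75-60)/6=2.5
P = Φ(2.5) - Φ(-2.5) = 0.993790 - 0.006210 = 0.987580 ≈ 0.9876

P(45 < X < 75) ≈ 0.9876


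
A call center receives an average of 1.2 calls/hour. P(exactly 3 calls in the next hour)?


Poisson(λ=1.2): P(X=3) = e^(-λ)×λ^k/k!
= e^(-1.2) × 1.2^3 / 3!
≈ 0.3011942119 × 1.728 / 6 ≈ 0.086744

P(X=3) ≈ 0.086744 ≈ 8.67%


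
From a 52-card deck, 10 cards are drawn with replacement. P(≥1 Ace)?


P(not a Ace) = 48/52 = 12/13
P(none in 10 draws) = (12/13)^10 = 61917364224/137858491849
P(≥1 Ace) = 1 - 61917364224/137858491849 = 75941127625/137858491849

P = 75941127625/137858491849 ≈ 55.09%


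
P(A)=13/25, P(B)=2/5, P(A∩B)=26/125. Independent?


P(A)×P(B) = 26/125
P(A∩B) = 26/125
Equal ✓ → Independent

Yes, independent


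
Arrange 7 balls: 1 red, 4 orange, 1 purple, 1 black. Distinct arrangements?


7!/(1!×4!×1!×1!) = 210

210


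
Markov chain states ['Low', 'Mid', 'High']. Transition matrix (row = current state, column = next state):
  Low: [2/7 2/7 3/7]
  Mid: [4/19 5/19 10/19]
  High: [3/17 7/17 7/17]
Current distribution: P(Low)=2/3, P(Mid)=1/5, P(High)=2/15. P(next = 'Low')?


P(next=Low) = Σᵢ P(now=i)×P(i→Low)
= 2/3×2/7 + 1/5×4/19 + 2/15×3/17
= 4/21 + 4/95 + 2/85 = 8686/33915

P = 8686/33915 ≈ 0.2561


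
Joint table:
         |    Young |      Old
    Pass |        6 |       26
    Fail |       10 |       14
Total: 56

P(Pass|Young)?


P(Pass|Young) = 6/(6+10) = 6/16 = 3/8

P = 3/8 ≈ 37.50%


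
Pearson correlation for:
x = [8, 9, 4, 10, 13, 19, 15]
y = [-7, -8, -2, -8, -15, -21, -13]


n=7, Σx=78, Σy=-74, Σxy=-1005, Σx²=1016, Σy²=1016
r = (7×(-1005) - 78×(-74))/√((7×1016 - 78²)(7×1016 - (-74)²))
= -1263/√(1028×1636) = -1263/√1681808 ≈ -1263/1296.8454 ≈ -0.9739

r ≈ -0.9739


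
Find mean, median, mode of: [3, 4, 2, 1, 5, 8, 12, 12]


Sorted: [1, 2, 3, 4, 5, 8, 12, 12]
Mean = 47/8
Median = 9/2
Freq: {3: 1, 4: 1, 2: 1, 1: 1, 5: 1, 8: 1, 12: 2}
Mode: [12]

Mean=47/8, Median=9/2, Mode=12


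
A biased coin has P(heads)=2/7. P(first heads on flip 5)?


Geometric: P(X=5) = (1-p)^(k-1)×p = (5/7)^4×2/7 = 1250/16807

P(X=5) = 1250/16807 ≈ 7.44%


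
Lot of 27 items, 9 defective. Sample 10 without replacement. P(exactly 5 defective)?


Hypergeometric: C(9,5)×C(18,5)/C(27,10)
= 126×8568/8436285 = 39984/312455

P(X=5) = 39984/312455 ≈ 12.80%


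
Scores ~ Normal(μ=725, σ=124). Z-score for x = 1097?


z = (x - μ)/σ = (1097 - 725)/124 = 3.0

z = 3.0


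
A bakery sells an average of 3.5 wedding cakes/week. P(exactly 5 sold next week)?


Poisson(λ=3.5): P(X=5) = e^(-λ)×λ^k/k!
= e^(-3.5) × 3.5^5 / 5!
≈ 0.03019738342 × 525.21875 / 120 ≈ 0.132169

P(X=5) ≈ 0.132169 ≈ 13.22%


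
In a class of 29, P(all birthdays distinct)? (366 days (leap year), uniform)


P(all different) = Π(366-i)/366 for i=0..28
= (366/366)×(365/366)×...×(338/366)
= 0.320056

P ≈ 0.3201 ≈ 32.01%


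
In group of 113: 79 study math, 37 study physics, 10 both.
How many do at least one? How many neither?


|A∪B| = 79+37-10 = 106
Neither = 113-106 = 7

At least one: 106; Neither: 7


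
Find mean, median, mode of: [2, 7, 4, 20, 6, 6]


Sorted: [2, 4, 6, 6, 7, 20]
Mean = 45/6 = 15/2
Median = 6
Freq: {2: 1, 7: 1, 4: 1, 20: 1, 6: 2}
Mode: [6]

Mean=15/2, Median=6, Mode=6


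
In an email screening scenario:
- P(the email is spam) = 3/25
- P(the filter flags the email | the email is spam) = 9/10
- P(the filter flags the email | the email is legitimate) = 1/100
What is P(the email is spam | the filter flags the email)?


Using Bayes' theorem:
P(A|B) = P(B|A)·P(A) / P(B)

P(the filter flags the email) = 9/10 × 3/25 + 1/100 × 22/25
= 27/250 + 11/1250 = 73/625

P(the email is spam|the filter flags the email) = (27/250) / (73/625) = 135/146

P(the email is spam|the filter flags the email) = 135/146 ≈ 92.47%


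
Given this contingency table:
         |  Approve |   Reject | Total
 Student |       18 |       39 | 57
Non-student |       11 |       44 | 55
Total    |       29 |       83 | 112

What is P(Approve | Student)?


P(Approve | Student) = 18/(18+39) = 18/57 = 6/19

P(Approve|Student) = 6/19 ≈ 31.58%


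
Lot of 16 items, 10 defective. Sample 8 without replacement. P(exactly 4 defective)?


Hypergeometric: C(10,4)×C(6,4)/C(16,8)
= 210×15/12870 = 35/143

P(X=4) = 35/143 ≈ 24.48%


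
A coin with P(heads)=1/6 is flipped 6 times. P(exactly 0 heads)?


Binomial: P(X=0) = C(6,0)×p^0×(1-p)^6
= 1 × 1 × 15625/46656 = 15625/46656

P(X=0) = 15625/46656 ≈ 33.49%


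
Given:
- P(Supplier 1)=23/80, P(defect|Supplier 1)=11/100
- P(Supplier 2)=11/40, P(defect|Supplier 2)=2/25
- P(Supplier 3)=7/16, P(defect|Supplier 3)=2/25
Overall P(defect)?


P(B) = Σ P(B|Aᵢ)×P(Aᵢ)
  11/100×23/80 = 253/8000
  2/25×11/40 = 11/500
  2/25×7/16 = 7/200
Sum = 709/8000

P(defect) = 709/8000 ≈ 8.86%


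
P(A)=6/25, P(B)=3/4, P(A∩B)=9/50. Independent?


P(A)×P(B) = 9/50
P(A∩B) = 9/50
Equal ✓ → Independent

Yes, independent


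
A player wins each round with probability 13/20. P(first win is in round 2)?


Geometric: P(X=2) = (1-p)^(k-1)×p = (7/20)^1×13/20 = 91/400

P(X=2) = 91/400 ≈ 22.75%


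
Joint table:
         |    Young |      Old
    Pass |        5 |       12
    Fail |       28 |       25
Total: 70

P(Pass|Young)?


P(Pass|Young) = 5/(5+28) = 5/33

P = 5/33 ≈ 15.15%


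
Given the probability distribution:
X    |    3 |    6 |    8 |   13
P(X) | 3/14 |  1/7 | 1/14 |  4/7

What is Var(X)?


E[X] = 19/2
E[X²] = 1515/14
Var(X) = E[X²] - (E[X])² = 1515/14 - 361/4 = 503/28

Var(X) = 503/28 ≈ 17.9643


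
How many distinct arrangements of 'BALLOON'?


Letters: 7, freq: {'B': 1, 'A': 1, 'L': 2, 'O': 2, 'N': 1}
7!/(1!×1!×2!×2!×1!) = 5040/4 = 1260

1260


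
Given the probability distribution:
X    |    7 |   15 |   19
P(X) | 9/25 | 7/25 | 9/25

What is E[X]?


E[X] = Σ x·P(X=x)
= (7)×(9/25) + (15)×(7/25) + (19)×(9/25)
= 339/25

E[X] = 339/25


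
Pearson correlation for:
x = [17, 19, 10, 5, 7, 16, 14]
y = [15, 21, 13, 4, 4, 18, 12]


n=7, Σx=88, Σy=87, Σxy=1288, Σx²=1276, Σy²=1335
r = (7×1288 - 88×87)/√((7×1276 - 88²)(7×1335 - 87²))
= 1360/√(1188×1776) = 1360/√2109888 ≈ 1360/1452.5454 ≈ 0.9363

r ≈ 0.9363


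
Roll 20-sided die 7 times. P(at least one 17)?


P(no 17)^7 = (19/20)^7 = 893871739/1280000000
P(≥1) = 1 - 893871739/1280000000 = 386128261/1280000000

P = 386128261/1280000000 ≈ 30.17%


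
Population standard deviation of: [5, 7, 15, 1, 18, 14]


Mean = 60/6 = 10
  (5-10)²=25
  (7-10)²=9
  (15-10)²=25
  (1-10)²=81
  (18-10)²=64
  (14-10)²=16
Σ(x-μ)² = 220
σ² = 220/6 = 110/3

σ = √(110/3) ≈ 6.0553


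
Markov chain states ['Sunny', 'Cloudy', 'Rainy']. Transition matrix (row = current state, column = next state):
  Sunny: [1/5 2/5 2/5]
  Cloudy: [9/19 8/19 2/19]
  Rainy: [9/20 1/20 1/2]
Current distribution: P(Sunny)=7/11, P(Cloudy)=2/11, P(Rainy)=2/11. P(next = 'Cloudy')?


P(next=Cloudy) = Σᵢ P(now=i)×P(i→Cloudy)
= 7/11×2/5 + 2/11×8/19 + 2/11×1/20
= 14/55 + 16/209 + 1/110 = 711/2090

P = 711/2090 ≈ 0.3402


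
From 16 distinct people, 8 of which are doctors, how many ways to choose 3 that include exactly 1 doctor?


Choose 1 of the 8 doctors and 2 of the other 8 people:
C(8,1)×C(8,2) = 8×28 = 224

224


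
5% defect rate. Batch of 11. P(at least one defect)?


P(all good) = (19/20)^11 = 116490258898219/204800000000000
P(≥1 defect) = 88309741101781/204800000000000

P = 88309741101781/204800000000000 ≈ 43.12%


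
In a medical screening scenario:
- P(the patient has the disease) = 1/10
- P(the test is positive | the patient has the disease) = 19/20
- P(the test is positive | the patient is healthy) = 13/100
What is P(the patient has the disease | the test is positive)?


Using Bayes' theorem:
P(A|B) = P(B|A)·P(A) / P(B)

P(the test is positive) = 19/20 × 1/10 + 13/100 × 9/10
= 19/200 + 117/1000 = 53/250

P(the patient has the disease|the test is positive) = (19/200) / (53/250) = 95/212

P(the patient has the disease|the test is positive) = 95/212 ≈ 44.81%


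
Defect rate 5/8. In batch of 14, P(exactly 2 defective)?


Binomial: P(X=2) = C(14,2)×p^2×(1-p)^12
= 91 × 25/64 × 531441/68719476736 = 1209028275/4398046511104

P(X=2) = 1209028275/4398046511104 ≈ 0.03%


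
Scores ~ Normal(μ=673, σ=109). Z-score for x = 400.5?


z = (x - μ)/σ = (400.5 - 673)/109 = -2.5

z = -2.5


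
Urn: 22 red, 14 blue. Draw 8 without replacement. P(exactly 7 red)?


Hypergeometric: C(22,7)×C(14,1)/C(36,8)
= 170544×14/30260340 = 1064/13485

P(X=7) = 1064/13485 ≈ 7.89%


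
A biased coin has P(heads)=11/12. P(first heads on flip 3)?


Geometric: P(X=3) = (1-p)^(k-1)×p = (1/12)^2×11/12 = 11/1728

P(X=3) = 11/1728 ≈ 0.64%


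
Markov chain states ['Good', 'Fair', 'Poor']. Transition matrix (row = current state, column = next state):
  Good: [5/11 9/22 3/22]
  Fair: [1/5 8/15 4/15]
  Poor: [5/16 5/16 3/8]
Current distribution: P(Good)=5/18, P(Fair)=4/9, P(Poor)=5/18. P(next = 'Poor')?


P(next=Poor) = Σᵢ P(now=i)×P(i→Poor)
= 5/18×3/22 + 4/9×4/15 + 5/18×3/8
= 5/132 + 16/135 + 5/48 = 6191/23760

P = 6191/23760 ≈ 0.2606


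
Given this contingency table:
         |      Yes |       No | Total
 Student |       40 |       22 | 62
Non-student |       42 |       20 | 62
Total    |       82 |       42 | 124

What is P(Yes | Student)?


P(Yes | Student) = 40/(40+22) = 40/62 = 20/31

P(Yes|Student) = 20/31 ≈ 64.52%


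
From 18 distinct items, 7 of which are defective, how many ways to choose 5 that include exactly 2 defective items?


Choose 2 of the 7 defective items and 3 of the other 11 items:
C(7,2)×C(11,3) = 21×165 = 3465

3465


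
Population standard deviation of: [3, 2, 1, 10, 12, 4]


Mean = 32/6 = 16/3
  (3-16/3)²=49/9
  (2-16/3)²=100/9
  (1-16/3)²=169/9
  (10-16/3)²=196/9
  (12-16/3)²=400/9
  (4-16/3)²=16/9
Σ(x-μ)² = 310/3
σ² = (310/3)/6 = 155/9

σ = √(155/9) ≈ 4.1500


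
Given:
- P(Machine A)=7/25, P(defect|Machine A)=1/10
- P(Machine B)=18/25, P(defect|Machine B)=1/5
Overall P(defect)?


P(B) = Σ P(B|Aᵢ)×P(Aᵢ)
  1/10×7/25 = 7/250
  1/5×18/25 = 18/125
Sum = 43/250

P(defect) = 43/250 ≈ 17.20%


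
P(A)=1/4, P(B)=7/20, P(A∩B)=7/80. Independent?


P(A)×P(B) = 7/80
P(A∩B) = 7/80
Equal ✓ → Independent

Yes, independent


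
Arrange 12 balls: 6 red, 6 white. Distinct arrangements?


12!/(6!×6!) = 924

924


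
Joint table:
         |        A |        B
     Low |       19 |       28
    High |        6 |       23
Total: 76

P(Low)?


P(Low) = (19+28)/76 = 47/76

P(Low) = 47/76 ≈ 61.84%
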